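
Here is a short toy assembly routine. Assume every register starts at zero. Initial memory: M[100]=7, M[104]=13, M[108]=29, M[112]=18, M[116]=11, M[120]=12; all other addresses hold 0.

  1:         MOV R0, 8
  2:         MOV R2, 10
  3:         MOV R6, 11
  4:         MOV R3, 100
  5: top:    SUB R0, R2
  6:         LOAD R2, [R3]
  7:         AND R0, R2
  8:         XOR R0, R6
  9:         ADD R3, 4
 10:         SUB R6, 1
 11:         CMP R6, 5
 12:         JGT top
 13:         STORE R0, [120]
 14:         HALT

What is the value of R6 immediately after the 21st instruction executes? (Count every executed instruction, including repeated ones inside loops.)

R0=8
R2=10
R6=11
R3=100
R0=8-10=-2
R2=M[100]=7
R0=(-2)&7=6
R0=6^11=13
R3=100+4=104
R6=11-1=10
CMP R6, 5  (cmp 10,5)
JGT top: taken
R0=13-7=6
R2=M[104]=13
R0=6&13=4
R0=4^10=14
R3=104+4=108
R6=10-1=9
CMP R6, 5  (cmp 9,5)
JGT top: taken
R0=14-13=1
After step 21: R6 = 9.

9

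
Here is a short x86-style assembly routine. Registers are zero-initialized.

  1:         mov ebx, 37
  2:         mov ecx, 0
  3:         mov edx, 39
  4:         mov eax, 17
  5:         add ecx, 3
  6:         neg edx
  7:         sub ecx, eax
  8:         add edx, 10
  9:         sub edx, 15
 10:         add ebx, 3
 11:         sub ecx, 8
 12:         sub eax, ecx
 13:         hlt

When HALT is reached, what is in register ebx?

mov ebx, 37 → ebx=37
mov ecx, 0 → ecx=0
mov edx, 39 → edx=39
mov eax, 17 → eax=17
add ecx, 3 → ecx=0+3=3
neg edx → edx=-(39)=-39
sub ecx, eax → ecx=3-17=-14
add edx, 10 → edx=(-39)+10=-29
sub edx, 15 → edx=(-29)-15=-44
add ebx, 3 → ebx=37+3=40
sub ecx, 8 → ecx=(-14)-8=-22
sub eax, ecx → eax=17-(-22)=39
halt.

40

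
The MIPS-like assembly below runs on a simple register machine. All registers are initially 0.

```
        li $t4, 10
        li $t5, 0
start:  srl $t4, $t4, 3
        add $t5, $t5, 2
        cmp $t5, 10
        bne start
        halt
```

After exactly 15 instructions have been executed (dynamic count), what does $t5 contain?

li $t4, 10 → $t4=10
li $t5, 0 → $t5=0
srl $t4, $t4, 3 → $t4=10>>3=1
add $t5, $t5, 2 → $t5=0+2=2
cmp $t5, 10  (cmp 2,10)
bne start: taken
srl $t4, $t4, 3 → $t4=1>>3=0
add $t5, $t5, 2 → $t5=2+2=4
cmp $t5, 10  (cmp 4,10)
bne start: taken
srl $t4, $t4, 3 → $t4=0>>3=0
add $t5, $t5, 2 → $t5=4+2=6
cmp $t5, 10  (cmp 6,10)
bne start: taken
srl $t4, $t4, 3 → $t4=0>>3=0
After step 15: $t5 = 6.

6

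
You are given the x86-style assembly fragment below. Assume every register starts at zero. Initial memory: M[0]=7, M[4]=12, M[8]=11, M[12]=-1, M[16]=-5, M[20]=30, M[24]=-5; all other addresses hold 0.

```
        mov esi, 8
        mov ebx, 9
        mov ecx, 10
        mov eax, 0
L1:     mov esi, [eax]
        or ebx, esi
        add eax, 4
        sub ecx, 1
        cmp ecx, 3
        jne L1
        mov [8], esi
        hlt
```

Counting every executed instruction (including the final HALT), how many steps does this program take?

after mov esi, 8: esi=8
after mov ebx, 9: ebx=9
after mov ecx, 10: ecx=10
after mov eax, 0: eax=0
after mov esi, [eax]: esi=M[0]=7
after or ebx, esi: ebx=9|7=15
after add eax, 4: eax=0+4=4
after sub ecx, 1: ecx=10-1=9
cmp ecx, 3  (cmp 9,3)
jne L1: taken
after mov esi, [eax]: esi=M[4]=12
after or ebx, esi: ebx=15|12=15
after add eax, 4: eax=4+4=8
after sub ecx, 1: ecx=9-1=8
cmp ecx, 3  (cmp 8,3)
jne L1: taken
after mov esi, [eax]: esi=M[8]=11
after or ebx, esi: ebx=15|11=15
after add eax, 4: eax=8+4=12
after sub ecx, 1: ecx=8-1=7
cmp ecx, 3  (cmp 7,3)
jne L1: taken
after mov esi, [eax]: esi=M[12]=-1
after or ebx, esi: ebx=15|(-1)=-1
after add eax, 4: eax=12+4=16
after sub ecx, 1: ecx=7-1=6
cmp ecx, 3  (cmp 6,3)
jne L1: taken
after mov esi, [eax]: esi=M[16]=-5
after or ebx, esi: ebx=(-1)|(-5)=-1
after add eax, 4: eax=16+4=20
after sub ecx, 1: ecx=6-1=5
cmp ecx, 3  (cmp 5,3)
jne L1: taken
after mov esi, [eax]: esi=M[20]=30
after or ebx, esi: ebx=(-1)|30=-1
after add eax, 4: eax=20+4=24
after sub ecx, 1: ecx=5-1=4
cmp ecx, 3  (cmp 4,3)
jne L1: taken
after mov esi, [eax]: esi=M[24]=-5
after or ebx, esi: ebx=(-1)|(-5)=-1
after add eax, 4: eax=24+4=28
after sub ecx, 1: ecx=4-1=3
cmp ecx, 3  (cmp 3,3)
jne L1: not taken
mov [8], esi → M[8]=-5
halt.
Total executed instructions: 48.

48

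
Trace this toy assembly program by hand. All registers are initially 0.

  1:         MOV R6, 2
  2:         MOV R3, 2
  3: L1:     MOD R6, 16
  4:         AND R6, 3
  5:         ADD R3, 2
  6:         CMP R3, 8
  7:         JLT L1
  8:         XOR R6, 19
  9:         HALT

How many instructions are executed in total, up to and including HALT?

R6=2
R3=2
R6=2%16=2
R6=2&3=2
R3=2+2=4
CMP R3, 8  (cmp 4,8)
JLT L1: taken
R6=2%16=2
R6=2&3=2
R3=4+2=6
CMP R3, 8  (cmp 6,8)
JLT L1: taken
R6=2%16=2
R6=2&3=2
R3=6+2=8
CMP R3, 8  (cmp 8,8)
JLT L1: not taken
R6=2^19=17
halt.
Total executed instructions: 19.

19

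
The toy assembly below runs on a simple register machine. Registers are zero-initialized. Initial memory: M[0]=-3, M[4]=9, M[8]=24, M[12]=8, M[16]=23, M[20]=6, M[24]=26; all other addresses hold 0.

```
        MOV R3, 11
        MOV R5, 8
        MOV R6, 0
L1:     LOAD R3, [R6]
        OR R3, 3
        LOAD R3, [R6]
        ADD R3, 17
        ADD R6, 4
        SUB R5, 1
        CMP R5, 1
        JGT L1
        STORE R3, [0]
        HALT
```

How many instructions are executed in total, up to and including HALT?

61

MOV R3, 11 → R3=11
MOV R5, 8 → R5=8
MOV R6, 0 → R6=0
LOAD R3, [R6] → R3=M[0]=-3
OR R3, 3 → R3=(-3)|3=-1
LOAD R3, [R6] → R3=M[0]=-3
ADD R3, 17 → R3=(-3)+17=14
ADD R6, 4 → R6=0+4=4
SUB R5, 1 → R5=8-1=7
CMP R5, 1  (cmp 7,1)
JGT L1: taken
LOAD R3, [R6] → R3=M[4]=9
OR R3, 3 → R3=9|3=11
LOAD R3, [R6] → R3=M[4]=9
ADD R3, 17 → R3=9+17=26
ADD R6, 4 → R6=4+4=8
SUB R5, 1 → R5=7-1=6
CMP R5, 1  (cmp 6,1)
JGT L1: taken
LOAD R3, [R6] → R3=M[8]=24
OR R3, 3 → R3=24|3=27
LOAD R3, [R6] → R3=M[8]=24
ADD R3, 17 → R3=24+17=41
ADD R6, 4 → R6=8+4=12
SUB R5, 1 → R5=6-1=5
CMP R5, 1  (cmp 5,1)
JGT L1: taken
LOAD R3, [R6] → R3=M[12]=8
OR R3, 3 → R3=8|3=11
LOAD R3, [R6] → R3=M[12]=8
ADD R3, 17 → R3=8+17=25
ADD R6, 4 → R6=12+4=16
SUB R5, 1 → R5=5-1=4
CMP R5, 1  (cmp 4,1)
JGT L1: taken
LOAD R3, [R6] → R3=M[16]=23
OR R3, 3 → R3=23|3=23
LOAD R3, [R6] → R3=M[16]=23
ADD R3, 17 → R3=23+17=40
ADD R6, 4 → R6=16+4=20
SUB R5, 1 → R5=4-1=3
CMP R5, 1  (cmp 3,1)
JGT L1: taken
LOAD R3, [R6] → R3=M[20]=6
OR R3, 3 → R3=6|3=7
LOAD R3, [R6] → R3=M[20]=6
ADD R3, 17 → R3=6+17=23
ADD R6, 4 → R6=20+4=24
SUB R5, 1 → R5=3-1=2
CMP R5, 1  (cmp 2,1)
JGT L1: taken
LOAD R3, [R6] → R3=M[24]=26
OR R3, 3 → R3=26|3=27
LOAD R3, [R6] → R3=M[24]=26
ADD R3, 17 → R3=26+17=43
ADD R6, 4 → R6=24+4=28
SUB R5, 1 → R5=2-1=1
CMP R5, 1  (cmp 1,1)
JGT L1: not taken
STORE R3, [0] → M[0]=43
halt.
Total executed instructions: 61.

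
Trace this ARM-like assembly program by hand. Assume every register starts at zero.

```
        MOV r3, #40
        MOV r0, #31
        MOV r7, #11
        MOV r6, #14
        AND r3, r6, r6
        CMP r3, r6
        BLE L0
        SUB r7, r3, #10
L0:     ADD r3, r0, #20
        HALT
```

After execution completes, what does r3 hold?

MOV r3, #40 → r3=40
MOV r0, #31 → r0=31
MOV r7, #11 → r7=11
MOV r6, #14 → r6=14
AND r3, r6, r6 → r3=14&14=14
CMP r3, r6  (cmp 14,14)
BLE L0: taken
ADD r3, r0, #20 → r3=31+20=51
halt.

51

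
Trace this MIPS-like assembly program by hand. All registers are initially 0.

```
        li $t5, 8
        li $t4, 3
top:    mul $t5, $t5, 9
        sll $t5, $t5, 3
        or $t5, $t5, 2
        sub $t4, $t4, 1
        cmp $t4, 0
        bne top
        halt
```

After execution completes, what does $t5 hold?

after li $t5, 8: $t5=8
after li $t4, 3: $t4=3
after mul $t5, $t5, 9: $t5=8*9=72
after sll $t5, $t5, 3: $t5=72<<3=576
after or $t5, $t5, 2: $t5=576|2=578
after sub $t4, $t4, 1: $t4=3-1=2
cmp $t4, 0  (cmp 2,0)
bne top: taken
after mul $t5, $t5, 9: $t5=578*9=5202
after sll $t5, $t5, 3: $t5=5202<<3=41616
after or $t5, $t5, 2: $t5=41616|2=41618
after sub $t4, $t4, 1: $t4=2-1=1
cmp $t4, 0  (cmp 1,0)
bne top: taken
after mul $t5, $t5, 9: $t5=41618*9=374562
after sll $t5, $t5, 3: $t5=374562<<3=2996496
after or $t5, $t5, 2: $t5=2996496|2=2996498
after sub $t4, $t4, 1: $t4=1-1=0
cmp $t4, 0  (cmp 0,0)
bne top: not taken
halt.

2996498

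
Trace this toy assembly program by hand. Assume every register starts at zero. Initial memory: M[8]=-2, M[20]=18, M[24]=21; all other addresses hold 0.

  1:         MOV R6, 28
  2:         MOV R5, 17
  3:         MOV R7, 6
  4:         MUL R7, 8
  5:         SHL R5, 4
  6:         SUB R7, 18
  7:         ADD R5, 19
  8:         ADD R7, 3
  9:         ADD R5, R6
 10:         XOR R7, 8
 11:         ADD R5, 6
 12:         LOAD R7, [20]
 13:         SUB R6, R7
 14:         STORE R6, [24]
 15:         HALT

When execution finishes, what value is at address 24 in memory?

10

MOV R6, 28 → R6=28
MOV R5, 17 → R5=17
MOV R7, 6 → R7=6
MUL R7, 8 → R7=6*8=48
SHL R5, 4 → R5=17<<4=272
SUB R7, 18 → R7=48-18=30
ADD R5, 19 → R5=272+19=291
ADD R7, 3 → R7=30+3=33
ADD R5, R6 → R5=291+28=319
XOR R7, 8 → R7=33^8=41
ADD R5, 6 → R5=319+6=325
LOAD R7, [20] → R7=M[20]=18
SUB R6, R7 → R6=28-18=10
STORE R6, [24] → M[24]=10
halt.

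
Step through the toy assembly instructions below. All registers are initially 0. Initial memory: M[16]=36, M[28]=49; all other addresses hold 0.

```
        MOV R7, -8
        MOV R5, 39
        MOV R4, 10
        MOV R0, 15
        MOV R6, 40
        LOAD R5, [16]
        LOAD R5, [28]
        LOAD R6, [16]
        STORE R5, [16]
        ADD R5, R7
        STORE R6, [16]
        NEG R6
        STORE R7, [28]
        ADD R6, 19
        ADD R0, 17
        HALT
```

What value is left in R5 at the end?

41

after MOV R7, -8: R7=-8
after MOV R5, 39: R5=39
after MOV R4, 10: R4=10
after MOV R0, 15: R0=15
after MOV R6, 40: R6=40
after LOAD R5, [16]: R5=M[16]=36
after LOAD R5, [28]: R5=M[28]=49
after LOAD R6, [16]: R6=M[16]=36
STORE R5, [16] → M[16]=49
after ADD R5, R7: R5=49+(-8)=41
STORE R6, [16] → M[16]=36
after NEG R6: R6=-(36)=-36
STORE R7, [28] → M[28]=-8
after ADD R6, 19: R6=(-36)+19=-17
after ADD R0, 17: R0=15+17=32
halt.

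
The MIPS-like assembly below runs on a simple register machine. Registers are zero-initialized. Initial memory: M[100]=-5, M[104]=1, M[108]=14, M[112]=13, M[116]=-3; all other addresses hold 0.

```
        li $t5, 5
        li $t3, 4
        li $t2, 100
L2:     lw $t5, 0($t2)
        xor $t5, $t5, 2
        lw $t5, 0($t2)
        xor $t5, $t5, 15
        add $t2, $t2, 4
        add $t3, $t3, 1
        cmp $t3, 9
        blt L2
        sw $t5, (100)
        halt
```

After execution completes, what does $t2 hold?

120

$t5=5
$t3=4
$t2=100
$t5=M[100]=-5
$t5=(-5)^2=-7
$t5=M[100]=-5
$t5=(-5)^15=-12
$t2=100+4=104
$t3=4+1=5
cmp $t3, 9  (cmp 5,9)
blt L2: taken
$t5=M[104]=1
$t5=1^2=3
$t5=M[104]=1
$t5=1^15=14
$t2=104+4=108
$t3=5+1=6
cmp $t3, 9  (cmp 6,9)
blt L2: taken
$t5=M[108]=14
$t5=14^2=12
$t5=M[108]=14
$t5=14^15=1
$t2=108+4=112
$t3=6+1=7
cmp $t3, 9  (cmp 7,9)
blt L2: taken
$t5=M[112]=13
$t5=13^2=15
$t5=M[112]=13
$t5=13^15=2
$t2=112+4=116
$t3=7+1=8
cmp $t3, 9  (cmp 8,9)
blt L2: taken
$t5=M[116]=-3
$t5=(-3)^2=-1
$t5=M[116]=-3
$t5=(-3)^15=-14
$t2=116+4=120
$t3=8+1=9
cmp $t3, 9  (cmp 9,9)
blt L2: not taken
sw $t5, (100) → M[100]=-14
halt.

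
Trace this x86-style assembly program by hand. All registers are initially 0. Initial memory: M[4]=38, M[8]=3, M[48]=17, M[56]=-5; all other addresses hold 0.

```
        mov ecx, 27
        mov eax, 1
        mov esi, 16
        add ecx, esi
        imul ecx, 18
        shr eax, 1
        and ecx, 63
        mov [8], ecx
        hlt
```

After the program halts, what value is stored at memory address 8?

after mov ecx, 27: ecx=27
after mov eax, 1: eax=1
after mov esi, 16: esi=16
after add ecx, esi: ecx=27+16=43
after imul ecx, 18: ecx=43*18=774
after shr eax, 1: eax=1>>1=0
after and ecx, 63: ecx=774&63=6
mov [8], ecx → M[8]=6
halt.

6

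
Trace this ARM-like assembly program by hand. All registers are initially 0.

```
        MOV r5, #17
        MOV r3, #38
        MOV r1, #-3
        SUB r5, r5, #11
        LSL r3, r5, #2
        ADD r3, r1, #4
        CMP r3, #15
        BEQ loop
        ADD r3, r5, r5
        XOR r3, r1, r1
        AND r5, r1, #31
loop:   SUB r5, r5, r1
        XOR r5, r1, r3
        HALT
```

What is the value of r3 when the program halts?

r5=17
r3=38
r1=-3
r5=17-11=6
r3=6<<2=24
r3=(-3)+4=1
CMP r3, #15  (cmp 1,15)
BEQ loop: not taken
r3=6+6=12
r3=(-3)^(-3)=0
r5=(-3)&31=29
r5=29-(-3)=32
r5=(-3)^0=-3
halt.

0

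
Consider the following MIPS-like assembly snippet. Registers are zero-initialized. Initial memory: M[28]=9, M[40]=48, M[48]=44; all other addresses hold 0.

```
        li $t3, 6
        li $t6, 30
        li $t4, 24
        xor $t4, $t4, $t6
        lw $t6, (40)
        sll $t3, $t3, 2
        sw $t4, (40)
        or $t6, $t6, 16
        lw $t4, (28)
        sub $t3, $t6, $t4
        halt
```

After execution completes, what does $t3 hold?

39

after li $t3, 6: $t3=6
after li $t6, 30: $t6=30
after li $t4, 24: $t4=24
after xor $t4, $t4, $t6: $t4=24^30=6
after lw $t6, (40): $t6=M[40]=48
after sll $t3, $t3, 2: $t3=6<<2=24
sw $t4, (40) → M[40]=6
after or $t6, $t6, 16: $t6=48|16=48
after lw $t4, (28): $t4=M[28]=9
after sub $t3, $t6, $t4: $t3=48-9=39
halt.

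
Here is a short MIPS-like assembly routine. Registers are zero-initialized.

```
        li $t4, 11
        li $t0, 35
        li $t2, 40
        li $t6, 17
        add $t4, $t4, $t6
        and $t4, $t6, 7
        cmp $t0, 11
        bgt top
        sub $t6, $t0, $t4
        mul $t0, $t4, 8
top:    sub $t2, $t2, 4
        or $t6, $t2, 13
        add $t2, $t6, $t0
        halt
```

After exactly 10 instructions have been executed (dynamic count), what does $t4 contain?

1

after li $t4, 11: $t4=11
after li $t0, 35: $t0=35
after li $t2, 40: $t2=40
after li $t6, 17: $t6=17
after add $t4, $t4, $t6: $t4=11+17=28
after and $t4, $t6, 7: $t4=17&7=1
cmp $t0, 11  (cmp 35,11)
bgt top: taken
after sub $t2, $t2, 4: $t2=40-4=36
after or $t6, $t2, 13: $t6=36|13=45
After step 10: $t4 = 1.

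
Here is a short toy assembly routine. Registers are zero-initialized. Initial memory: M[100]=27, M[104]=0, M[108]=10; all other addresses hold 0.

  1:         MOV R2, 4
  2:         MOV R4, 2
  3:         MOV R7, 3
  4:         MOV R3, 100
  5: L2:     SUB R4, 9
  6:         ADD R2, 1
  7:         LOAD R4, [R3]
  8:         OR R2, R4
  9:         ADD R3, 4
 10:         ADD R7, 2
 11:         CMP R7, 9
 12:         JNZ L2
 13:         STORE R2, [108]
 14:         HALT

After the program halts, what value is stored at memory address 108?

after MOV R2, 4: R2=4
after MOV R4, 2: R4=2
after MOV R7, 3: R7=3
after MOV R3, 100: R3=100
after SUB R4, 9: R4=2-9=-7
after ADD R2, 1: R2=4+1=5
after LOAD R4, [R3]: R4=M[100]=27
after OR R2, R4: R2=5|27=31
after ADD R3, 4: R3=100+4=104
after ADD R7, 2: R7=3+2=5
CMP R7, 9  (cmp 5,9)
JNZ L2: taken
after SUB R4, 9: R4=27-9=18
after ADD R2, 1: R2=31+1=32
after LOAD R4, [R3]: R4=M[104]=0
after OR R2, R4: R2=32|0=32
after ADD R3, 4: R3=104+4=108
after ADD R7, 2: R7=5+2=7
CMP R7, 9  (cmp 7,9)
JNZ L2: taken
after SUB R4, 9: R4=0-9=-9
after ADD R2, 1: R2=32+1=33
after LOAD R4, [R3]: R4=M[108]=10
after OR R2, R4: R2=33|10=43
after ADD R3, 4: R3=108+4=112
after ADD R7, 2: R7=7+2=9
CMP R7, 9  (cmp 9,9)
JNZ L2: not taken
STORE R2, [108] → M[108]=43
halt.

43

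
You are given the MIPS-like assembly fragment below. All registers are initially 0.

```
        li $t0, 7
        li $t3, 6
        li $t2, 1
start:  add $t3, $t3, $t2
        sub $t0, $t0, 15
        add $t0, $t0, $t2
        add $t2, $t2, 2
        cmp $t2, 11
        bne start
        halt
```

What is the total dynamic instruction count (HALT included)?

$t0=7
$t3=6
$t2=1
$t3=6+1=7
$t0=7-15=-8
$t0=(-8)+1=-7
$t2=1+2=3
cmp $t2, 11  (cmp 3,11)
bne start: taken
$t3=7+3=10
$t0=(-7)-15=-22
$t0=(-22)+3=-19
$t2=3+2=5
cmp $t2, 11  (cmp 5,11)
bne start: taken
$t3=10+5=15
$t0=(-19)-15=-34
$t0=(-34)+5=-29
$t2=5+2=7
cmp $t2, 11  (cmp 7,11)
bne start: taken
$t3=15+7=22
$t0=(-29)-15=-44
$t0=(-44)+7=-37
$t2=7+2=9
cmp $t2, 11  (cmp 9,11)
bne start: taken
$t3=22+9=31
$t0=(-37)-15=-52
$t0=(-52)+9=-43
$t2=9+2=11
cmp $t2, 11  (cmp 11,11)
bne start: not taken
halt.
Total executed instructions: 34.

34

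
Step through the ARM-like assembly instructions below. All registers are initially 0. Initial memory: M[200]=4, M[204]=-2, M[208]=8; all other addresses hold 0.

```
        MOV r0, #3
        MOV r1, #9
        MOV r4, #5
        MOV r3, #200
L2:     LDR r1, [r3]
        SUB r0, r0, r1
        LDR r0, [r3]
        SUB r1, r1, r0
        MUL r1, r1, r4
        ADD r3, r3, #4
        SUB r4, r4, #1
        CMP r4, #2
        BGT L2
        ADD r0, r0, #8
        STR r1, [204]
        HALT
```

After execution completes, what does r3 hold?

212

after MOV r0, #3: r0=3
after MOV r1, #9: r1=9
after MOV r4, #5: r4=5
after MOV r3, #200: r3=200
after LDR r1, [r3]: r1=M[200]=4
after SUB r0, r0, r1: r0=3-4=-1
after LDR r0, [r3]: r0=M[200]=4
after SUB r1, r1, r0: r1=4-4=0
after MUL r1, r1, r4: r1=0*5=0
after ADD r3, r3, #4: r3=200+4=204
after SUB r4, r4, #1: r4=5-1=4
CMP r4, #2  (cmp 4,2)
BGT L2: taken
after LDR r1, [r3]: r1=M[204]=-2
after SUB r0, r0, r1: r0=4-(-2)=6
after LDR r0, [r3]: r0=M[204]=-2
after SUB r1, r1, r0: r1=(-2)-(-2)=0
after MUL r1, r1, r4: r1=0*4=0
after ADD r3, r3, #4: r3=204+4=208
after SUB r4, r4, #1: r4=4-1=3
CMP r4, #2  (cmp 3,2)
BGT L2: taken
after LDR r1, [r3]: r1=M[208]=8
after SUB r0, r0, r1: r0=(-2)-8=-10
after LDR r0, [r3]: r0=M[208]=8
after SUB r1, r1, r0: r1=8-8=0
after MUL r1, r1, r4: r1=0*3=0
after ADD r3, r3, #4: r3=208+4=212
after SUB r4, r4, #1: r4=3-1=2
CMP r4, #2  (cmp 2,2)
BGT L2: not taken
after ADD r0, r0, #8: r0=8+8=16
STR r1, [204] → M[204]=0
halt.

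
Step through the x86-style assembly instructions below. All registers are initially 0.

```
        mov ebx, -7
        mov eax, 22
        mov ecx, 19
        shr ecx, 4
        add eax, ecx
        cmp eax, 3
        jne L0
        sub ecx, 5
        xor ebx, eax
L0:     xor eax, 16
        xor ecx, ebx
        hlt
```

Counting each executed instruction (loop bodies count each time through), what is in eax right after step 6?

23

mov ebx, -7 → ebx=-7
mov eax, 22 → eax=22
mov ecx, 19 → ecx=19
shr ecx, 4 → ecx=19>>4=1
add eax, ecx → eax=22+1=23
cmp eax, 3  (cmp 23,3)
After step 6: eax = 23.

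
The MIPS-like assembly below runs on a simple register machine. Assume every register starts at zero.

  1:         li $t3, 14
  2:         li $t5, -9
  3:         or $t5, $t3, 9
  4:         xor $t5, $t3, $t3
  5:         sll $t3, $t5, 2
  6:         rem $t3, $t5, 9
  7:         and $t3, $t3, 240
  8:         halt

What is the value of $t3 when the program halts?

$t3=14
$t5=-9
$t5=14|9=15
$t5=14^14=0
$t3=0<<2=0
$t3=0%9=0
$t3=0&240=0
halt.

0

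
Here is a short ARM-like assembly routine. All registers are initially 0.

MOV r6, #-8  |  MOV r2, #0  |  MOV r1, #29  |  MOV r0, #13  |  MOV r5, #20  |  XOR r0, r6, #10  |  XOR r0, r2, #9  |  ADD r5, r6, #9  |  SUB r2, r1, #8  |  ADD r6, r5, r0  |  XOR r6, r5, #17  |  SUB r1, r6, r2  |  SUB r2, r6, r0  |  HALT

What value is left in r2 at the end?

after MOV r6, #-8: r6=-8
after MOV r2, #0: r2=0
after MOV r1, #29: r1=29
after MOV r0, #13: r0=13
after MOV r5, #20: r5=20
after XOR r0, r6, #10: r0=(-8)^10=-14
after XOR r0, r2, #9: r0=0^9=9
after ADD r5, r6, #9: r5=(-8)+9=1
after SUB r2, r1, #8: r2=29-8=21
after ADD r6, r5, r0: r6=1+9=10
after XOR r6, r5, #17: r6=1^17=16
after SUB r1, r6, r2: r1=16-21=-5
after SUB r2, r6, r0: r2=16-9=7
halt.

7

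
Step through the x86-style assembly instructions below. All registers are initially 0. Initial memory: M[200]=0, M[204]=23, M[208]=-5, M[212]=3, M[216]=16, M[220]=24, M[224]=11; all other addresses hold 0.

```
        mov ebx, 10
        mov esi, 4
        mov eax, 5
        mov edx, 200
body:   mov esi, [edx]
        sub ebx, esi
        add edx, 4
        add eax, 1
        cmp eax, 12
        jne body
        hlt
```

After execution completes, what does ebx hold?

after mov ebx, 10: ebx=10
after mov esi, 4: esi=4
after mov eax, 5: eax=5
after mov edx, 200: edx=200
after mov esi, [edx]: esi=M[200]=0
after sub ebx, esi: ebx=10-0=10
after add edx, 4: edx=200+4=204
after add eax, 1: eax=5+1=6
cmp eax, 12  (cmp 6,12)
jne body: taken
after mov esi, [edx]: esi=M[204]=23
after sub ebx, esi: ebx=10-23=-13
after add edx, 4: edx=204+4=208
after add eax, 1: eax=6+1=7
cmp eax, 12  (cmp 7,12)
jne body: taken
after mov esi, [edx]: esi=M[208]=-5
after sub ebx, esi: ebx=(-13)-(-5)=-8
after add edx, 4: edx=208+4=212
after add eax, 1: eax=7+1=8
cmp eax, 12  (cmp 8,12)
jne body: taken
after mov esi, [edx]: esi=M[212]=3
after sub ebx, esi: ebx=(-8)-3=-11
after add edx, 4: edx=212+4=216
after add eax, 1: eax=8+1=9
cmp eax, 12  (cmp 9,12)
jne body: taken
after mov esi, [edx]: esi=M[216]=16
after sub ebx, esi: ebx=(-11)-16=-27
after add edx, 4: edx=216+4=220
after add eax, 1: eax=9+1=10
cmp eax, 12  (cmp 10,12)
jne body: taken
after mov esi, [edx]: esi=M[220]=24
after sub ebx, esi: ebx=(-27)-24=-51
after add edx, 4: edx=220+4=224
after add eax, 1: eax=10+1=11
cmp eax, 12  (cmp 11,12)
jne body: taken
after mov esi, [edx]: esi=M[224]=11
after sub ebx, esi: ebx=(-51)-11=-62
after add edx, 4: edx=224+4=228
after add eax, 1: eax=11+1=12
cmp eax, 12  (cmp 12,12)
jne body: not taken
halt.

-62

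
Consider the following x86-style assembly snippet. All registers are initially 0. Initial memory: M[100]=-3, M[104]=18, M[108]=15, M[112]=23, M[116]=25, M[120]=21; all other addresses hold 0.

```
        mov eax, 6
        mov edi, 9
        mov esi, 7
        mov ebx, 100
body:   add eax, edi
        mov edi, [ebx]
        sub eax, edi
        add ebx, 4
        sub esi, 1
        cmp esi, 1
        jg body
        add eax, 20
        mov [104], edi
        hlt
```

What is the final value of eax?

after mov eax, 6: eax=6
after mov edi, 9: edi=9
after mov esi, 7: esi=7
after mov ebx, 100: ebx=100
after add eax, edi: eax=6+9=15
after mov edi, [ebx]: edi=M[100]=-3
after sub eax, edi: eax=15-(-3)=18
after add ebx, 4: ebx=100+4=104
after sub esi, 1: esi=7-1=6
cmp esi, 1  (cmp 6,1)
jg body: taken
after add eax, edi: eax=18+(-3)=15
after mov edi, [ebx]: edi=M[104]=18
after sub eax, edi: eax=15-18=-3
after add ebx, 4: ebx=104+4=108
after sub esi, 1: esi=6-1=5
cmp esi, 1  (cmp 5,1)
jg body: taken
after add eax, edi: eax=(-3)+18=15
after mov edi, [ebx]: edi=M[108]=15
after sub eax, edi: eax=15-15=0
after add ebx, 4: ebx=108+4=112
after sub esi, 1: esi=5-1=4
cmp esi, 1  (cmp 4,1)
jg body: taken
after add eax, edi: eax=0+15=15
after mov edi, [ebx]: edi=M[112]=23
after sub eax, edi: eax=15-23=-8
after add ebx, 4: ebx=112+4=116
after sub esi, 1: esi=4-1=3
cmp esi, 1  (cmp 3,1)
jg body: taken
after add eax, edi: eax=(-8)+23=15
after mov edi, [ebx]: edi=M[116]=25
after sub eax, edi: eax=15-25=-10
after add ebx, 4: ebx=116+4=120
after sub esi, 1: esi=3-1=2
cmp esi, 1  (cmp 2,1)
jg body: taken
after add eax, edi: eax=(-10)+25=15
after mov edi, [ebx]: edi=M[120]=21
after sub eax, edi: eax=15-21=-6
after add ebx, 4: ebx=120+4=124
after sub esi, 1: esi=2-1=1
cmp esi, 1  (cmp 1,1)
jg body: not taken
after add eax, 20: eax=(-6)+20=14
mov [104], edi → M[104]=21
halt.

14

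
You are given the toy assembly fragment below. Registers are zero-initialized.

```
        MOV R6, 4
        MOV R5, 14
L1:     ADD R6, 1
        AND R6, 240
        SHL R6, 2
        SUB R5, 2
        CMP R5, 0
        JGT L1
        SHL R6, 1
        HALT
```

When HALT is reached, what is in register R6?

after MOV R6, 4: R6=4
after MOV R5, 14: R5=14
after ADD R6, 1: R6=4+1=5
after AND R6, 240: R6=5&240=0
after SHL R6, 2: R6=0<<2=0
after SUB R5, 2: R5=14-2=12
CMP R5, 0  (cmp 12,0)
JGT L1: taken
after ADD R6, 1: R6=0+1=1
after AND R6, 240: R6=1&240=0
after SHL R6, 2: R6=0<<2=0
after SUB R5, 2: R5=12-2=10
CMP R5, 0  (cmp 10,0)
JGT L1: taken
after ADD R6, 1: R6=0+1=1
after AND R6, 240: R6=1&240=0
after SHL R6, 2: R6=0<<2=0
after SUB R5, 2: R5=10-2=8
CMP R5, 0  (cmp 8,0)
JGT L1: taken
after ADD R6, 1: R6=0+1=1
after AND R6, 240: R6=1&240=0
after SHL R6, 2: R6=0<<2=0
after SUB R5, 2: R5=8-2=6
CMP R5, 0  (cmp 6,0)
JGT L1: taken
after ADD R6, 1: R6=0+1=1
after AND R6, 240: R6=1&240=0
after SHL R6, 2: R6=0<<2=0
after SUB R5, 2: R5=6-2=4
CMP R5, 0  (cmp 4,0)
JGT L1: taken
after ADD R6, 1: R6=0+1=1
after AND R6, 240: R6=1&240=0
after SHL R6, 2: R6=0<<2=0
after SUB R5, 2: R5=4-2=2
CMP R5, 0  (cmp 2,0)
JGT L1: taken
after ADD R6, 1: R6=0+1=1
after AND R6, 240: R6=1&240=0
after SHL R6, 2: R6=0<<2=0
after SUB R5, 2: R5=2-2=0
CMP R5, 0  (cmp 0,0)
JGT L1: not taken
after SHL R6, 1: R6=0<<1=0
halt.

0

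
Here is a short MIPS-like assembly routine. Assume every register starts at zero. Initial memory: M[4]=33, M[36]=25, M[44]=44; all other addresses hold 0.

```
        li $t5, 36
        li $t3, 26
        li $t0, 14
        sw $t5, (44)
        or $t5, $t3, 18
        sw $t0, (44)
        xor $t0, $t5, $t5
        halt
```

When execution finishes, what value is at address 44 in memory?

14

$t5=36
$t3=26
$t0=14
sw $t5, (44) → M[44]=36
$t5=26|18=26
sw $t0, (44) → M[44]=14
$t0=26^26=0
halt.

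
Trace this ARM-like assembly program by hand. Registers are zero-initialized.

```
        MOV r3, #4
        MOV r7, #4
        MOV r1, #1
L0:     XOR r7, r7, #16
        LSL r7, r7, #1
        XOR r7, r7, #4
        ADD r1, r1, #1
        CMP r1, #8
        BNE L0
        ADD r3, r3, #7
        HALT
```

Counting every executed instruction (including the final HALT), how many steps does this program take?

r3=4
r7=4
r1=1
r7=4^16=20
r7=20<<1=40
r7=40^4=44
r1=1+1=2
CMP r1, #8  (cmp 2,8)
BNE L0: taken
r7=44^16=60
r7=60<<1=120
r7=120^4=124
r1=2+1=3
CMP r1, #8  (cmp 3,8)
BNE L0: taken
r7=124^16=108
r7=108<<1=216
r7=216^4=220
r1=3+1=4
CMP r1, #8  (cmp 4,8)
BNE L0: taken
r7=220^16=204
r7=204<<1=408
r7=408^4=412
r1=4+1=5
CMP r1, #8  (cmp 5,8)
BNE L0: taken
r7=412^16=396
r7=396<<1=792
r7=792^4=796
r1=5+1=6
CMP r1, #8  (cmp 6,8)
BNE L0: taken
r7=796^16=780
r7=780<<1=1560
r7=1560^4=1564
r1=6+1=7
CMP r1, #8  (cmp 7,8)
BNE L0: taken
r7=1564^16=1548
r7=1548<<1=3096
r7=3096^4=3100
r1=7+1=8
CMP r1, #8  (cmp 8,8)
BNE L0: not taken
r3=4+7=11
halt.
Total executed instructions: 47.

47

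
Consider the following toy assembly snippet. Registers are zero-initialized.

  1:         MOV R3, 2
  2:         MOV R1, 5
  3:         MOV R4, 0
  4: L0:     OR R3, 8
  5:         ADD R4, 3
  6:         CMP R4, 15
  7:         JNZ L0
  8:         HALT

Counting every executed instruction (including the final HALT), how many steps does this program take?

24

MOV R3, 2 → R3=2
MOV R1, 5 → R1=5
MOV R4, 0 → R4=0
OR R3, 8 → R3=2|8=10
ADD R4, 3 → R4=0+3=3
CMP R4, 15  (cmp 3,15)
JNZ L0: taken
OR R3, 8 → R3=10|8=10
ADD R4, 3 → R4=3+3=6
CMP R4, 15  (cmp 6,15)
JNZ L0: taken
OR R3, 8 → R3=10|8=10
ADD R4, 3 → R4=6+3=9
CMP R4, 15  (cmp 9,15)
JNZ L0: taken
OR R3, 8 → R3=10|8=10
ADD R4, 3 → R4=9+3=12
CMP R4, 15  (cmp 12,15)
JNZ L0: taken
OR R3, 8 → R3=10|8=10
ADD R4, 3 → R4=12+3=15
CMP R4, 15  (cmp 15,15)
JNZ L0: not taken
halt.
Total executed instructions: 24.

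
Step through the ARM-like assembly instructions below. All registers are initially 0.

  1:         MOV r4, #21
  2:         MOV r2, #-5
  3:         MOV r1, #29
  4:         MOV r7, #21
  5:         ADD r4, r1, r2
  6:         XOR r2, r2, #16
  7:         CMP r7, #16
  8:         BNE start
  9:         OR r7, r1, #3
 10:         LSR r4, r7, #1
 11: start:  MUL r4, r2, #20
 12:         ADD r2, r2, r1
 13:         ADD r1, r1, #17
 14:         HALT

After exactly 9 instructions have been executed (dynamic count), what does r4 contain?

-420

r4=21
r2=-5
r1=29
r7=21
r4=29+(-5)=24
r2=(-5)^16=-21
CMP r7, #16  (cmp 21,16)
BNE start: taken
r4=(-21)*20=-420
After step 9: r4 = -420.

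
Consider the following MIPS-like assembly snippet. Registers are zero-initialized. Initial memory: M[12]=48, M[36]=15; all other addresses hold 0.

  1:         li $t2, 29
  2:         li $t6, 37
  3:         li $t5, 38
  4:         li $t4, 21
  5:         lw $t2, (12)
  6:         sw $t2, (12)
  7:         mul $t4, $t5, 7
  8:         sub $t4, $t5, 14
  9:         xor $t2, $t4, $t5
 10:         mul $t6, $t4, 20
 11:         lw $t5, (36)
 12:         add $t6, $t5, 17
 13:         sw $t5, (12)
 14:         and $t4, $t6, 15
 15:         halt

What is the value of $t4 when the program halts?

0

after li $t2, 29: $t2=29
after li $t6, 37: $t6=37
after li $t5, 38: $t5=38
after li $t4, 21: $t4=21
after lw $t2, (12): $t2=M[12]=48
sw $t2, (12) → M[12]=48
after mul $t4, $t5, 7: $t4=38*7=266
after sub $t4, $t5, 14: $t4=38-14=24
after xor $t2, $t4, $t5: $t2=24^38=62
after mul $t6, $t4, 20: $t6=24*20=480
after lw $t5, (36): $t5=M[36]=15
after add $t6, $t5, 17: $t6=15+17=32
sw $t5, (12) → M[12]=15
after and $t4, $t6, 15: $t4=32&15=0
halt.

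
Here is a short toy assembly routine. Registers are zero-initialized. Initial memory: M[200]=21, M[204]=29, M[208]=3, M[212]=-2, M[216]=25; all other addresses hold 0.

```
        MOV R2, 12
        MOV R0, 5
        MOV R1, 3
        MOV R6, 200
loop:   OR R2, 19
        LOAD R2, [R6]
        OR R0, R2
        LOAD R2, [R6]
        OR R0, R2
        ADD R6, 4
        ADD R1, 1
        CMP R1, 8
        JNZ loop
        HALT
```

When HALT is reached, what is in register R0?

MOV R2, 12 → R2=12
MOV R0, 5 → R0=5
MOV R1, 3 → R1=3
MOV R6, 200 → R6=200
OR R2, 19 → R2=12|19=31
LOAD R2, [R6] → R2=M[200]=21
OR R0, R2 → R0=5|21=21
LOAD R2, [R6] → R2=M[200]=21
OR R0, R2 → R0=21|21=21
ADD R6, 4 → R6=200+4=204
ADD R1, 1 → R1=3+1=4
CMP R1, 8  (cmp 4,8)
JNZ loop: taken
OR R2, 19 → R2=21|19=23
LOAD R2, [R6] → R2=M[204]=29
OR R0, R2 → R0=21|29=29
LOAD R2, [R6] → R2=M[204]=29
OR R0, R2 → R0=29|29=29
ADD R6, 4 → R6=204+4=208
ADD R1, 1 → R1=4+1=5
CMP R1, 8  (cmp 5,8)
JNZ loop: taken
OR R2, 19 → R2=29|19=31
LOAD R2, [R6] → R2=M[208]=3
OR R0, R2 → R0=29|3=31
LOAD R2, [R6] → R2=M[208]=3
OR R0, R2 → R0=31|3=31
ADD R6, 4 → R6=208+4=212
ADD R1, 1 → R1=5+1=6
CMP R1, 8  (cmp 6,8)
JNZ loop: taken
OR R2, 19 → R2=3|19=19
LOAD R2, [R6] → R2=M[212]=-2
OR R0, R2 → R0=31|(-2)=-1
LOAD R2, [R6] → R2=M[212]=-2
OR R0, R2 → R0=(-1)|(-2)=-1
ADD R6, 4 → R6=212+4=216
ADD R1, 1 → R1=6+1=7
CMP R1, 8  (cmp 7,8)
JNZ loop: taken
OR R2, 19 → R2=(-2)|19=-1
LOAD R2, [R6] → R2=M[216]=25
OR R0, R2 → R0=(-1)|25=-1
LOAD R2, [R6] → R2=M[216]=25
OR R0, R2 → R0=(-1)|25=-1
ADD R6, 4 → R6=216+4=220
ADD R1, 1 → R1=7+1=8
CMP R1, 8  (cmp 8,8)
JNZ loop: not taken
halt.

-1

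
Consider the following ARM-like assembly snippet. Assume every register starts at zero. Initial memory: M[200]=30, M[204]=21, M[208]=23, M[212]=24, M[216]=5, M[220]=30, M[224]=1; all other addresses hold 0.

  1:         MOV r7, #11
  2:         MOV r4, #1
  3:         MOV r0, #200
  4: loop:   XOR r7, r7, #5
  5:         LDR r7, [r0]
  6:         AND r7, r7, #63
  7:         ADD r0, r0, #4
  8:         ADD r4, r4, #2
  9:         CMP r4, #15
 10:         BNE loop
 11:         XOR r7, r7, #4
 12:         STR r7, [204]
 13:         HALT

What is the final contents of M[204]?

5

MOV r7, #11 → r7=11
MOV r4, #1 → r4=1
MOV r0, #200 → r0=200
XOR r7, r7, #5 → r7=11^5=14
LDR r7, [r0] → r7=M[200]=30
AND r7, r7, #63 → r7=30&63=30
ADD r0, r0, #4 → r0=200+4=204
ADD r4, r4, #2 → r4=1+2=3
CMP r4, #15  (cmp 3,15)
BNE loop: taken
XOR r7, r7, #5 → r7=30^5=27
LDR r7, [r0] → r7=M[204]=21
AND r7, r7, #63 → r7=21&63=21
ADD r0, r0, #4 → r0=204+4=208
ADD r4, r4, #2 → r4=3+2=5
CMP r4, #15  (cmp 5,15)
BNE loop: taken
XOR r7, r7, #5 → r7=21^5=16
LDR r7, [r0] → r7=M[208]=23
AND r7, r7, #63 → r7=23&63=23
ADD r0, r0, #4 → r0=208+4=212
ADD r4, r4, #2 → r4=5+2=7
CMP r4, #15  (cmp 7,15)
BNE loop: taken
XOR r7, r7, #5 → r7=23^5=18
LDR r7, [r0] → r7=M[212]=24
AND r7, r7, #63 → r7=24&63=24
ADD r0, r0, #4 → r0=212+4=216
ADD r4, r4, #2 → r4=7+2=9
CMP r4, #15  (cmp 9,15)
BNE loop: taken
XOR r7, r7, #5 → r7=24^5=29
LDR r7, [r0] → r7=M[216]=5
AND r7, r7, #63 → r7=5&63=5
ADD r0, r0, #4 → r0=216+4=220
ADD r4, r4, #2 → r4=9+2=11
CMP r4, #15  (cmp 11,15)
BNE loop: taken
XOR r7, r7, #5 → r7=5^5=0
LDR r7, [r0] → r7=M[220]=30
AND r7, r7, #63 → r7=30&63=30
ADD r0, r0, #4 → r0=220+4=224
ADD r4, r4, #2 → r4=11+2=13
CMP r4, #15  (cmp 13,15)
BNE loop: taken
XOR r7, r7, #5 → r7=30^5=27
LDR r7, [r0] → r7=M[224]=1
AND r7, r7, #63 → r7=1&63=1
ADD r0, r0, #4 → r0=224+4=228
ADD r4, r4, #2 → r4=13+2=15
CMP r4, #15  (cmp 15,15)
BNE loop: not taken
XOR r7, r7, #4 → r7=1^4=5
STR r7, [204] → M[204]=5
halt.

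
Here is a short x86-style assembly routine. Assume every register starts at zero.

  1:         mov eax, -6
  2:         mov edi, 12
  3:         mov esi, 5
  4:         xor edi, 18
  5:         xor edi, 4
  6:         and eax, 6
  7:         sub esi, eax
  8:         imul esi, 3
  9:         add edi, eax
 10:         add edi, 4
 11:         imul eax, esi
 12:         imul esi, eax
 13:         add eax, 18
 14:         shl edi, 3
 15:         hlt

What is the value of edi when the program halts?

eax=-6
edi=12
esi=5
edi=12^18=30
edi=30^4=26
eax=(-6)&6=2
esi=5-2=3
esi=3*3=9
edi=26+2=28
edi=28+4=32
eax=2*9=18
esi=9*18=162
eax=18+18=36
edi=32<<3=256
halt.

256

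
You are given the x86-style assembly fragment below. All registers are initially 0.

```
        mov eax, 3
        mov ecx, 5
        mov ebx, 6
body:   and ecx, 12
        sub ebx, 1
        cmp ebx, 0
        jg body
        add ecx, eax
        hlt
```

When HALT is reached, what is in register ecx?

7

mov eax, 3 → eax=3
mov ecx, 5 → ecx=5
mov ebx, 6 → ebx=6
and ecx, 12 → ecx=5&12=4
sub ebx, 1 → ebx=6-1=5
cmp ebx, 0  (cmp 5,0)
jg body: taken
and ecx, 12 → ecx=4&12=4
sub ebx, 1 → ebx=5-1=4
cmp ebx, 0  (cmp 4,0)
jg body: taken
and ecx, 12 → ecx=4&12=4
sub ebx, 1 → ebx=4-1=3
cmp ebx, 0  (cmp 3,0)
jg body: taken
and ecx, 12 → ecx=4&12=4
sub ebx, 1 → ebx=3-1=2
cmp ebx, 0  (cmp 2,0)
jg body: taken
and ecx, 12 → ecx=4&12=4
sub ebx, 1 → ebx=2-1=1
cmp ebx, 0  (cmp 1,0)
jg body: taken
and ecx, 12 → ecx=4&12=4
sub ebx, 1 → ebx=1-1=0
cmp ebx, 0  (cmp 0,0)
jg body: not taken
add ecx, eax → ecx=4+3=7
halt.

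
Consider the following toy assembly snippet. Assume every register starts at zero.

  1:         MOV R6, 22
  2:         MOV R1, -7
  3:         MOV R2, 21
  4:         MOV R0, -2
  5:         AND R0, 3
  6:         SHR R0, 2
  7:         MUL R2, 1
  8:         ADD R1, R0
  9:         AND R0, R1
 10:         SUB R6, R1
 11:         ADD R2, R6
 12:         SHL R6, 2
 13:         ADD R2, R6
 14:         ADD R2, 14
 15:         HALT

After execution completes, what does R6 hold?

116

MOV R6, 22 → R6=22
MOV R1, -7 → R1=-7
MOV R2, 21 → R2=21
MOV R0, -2 → R0=-2
AND R0, 3 → R0=(-2)&3=2
SHR R0, 2 → R0=2>>2=0
MUL R2, 1 → R2=21*1=21
ADD R1, R0 → R1=(-7)+0=-7
AND R0, R1 → R0=0&(-7)=0
SUB R6, R1 → R6=22-(-7)=29
ADD R2, R6 → R2=21+29=50
SHL R6, 2 → R6=29<<2=116
ADD R2, R6 → R2=50+116=166
ADD R2, 14 → R2=166+14=180
halt.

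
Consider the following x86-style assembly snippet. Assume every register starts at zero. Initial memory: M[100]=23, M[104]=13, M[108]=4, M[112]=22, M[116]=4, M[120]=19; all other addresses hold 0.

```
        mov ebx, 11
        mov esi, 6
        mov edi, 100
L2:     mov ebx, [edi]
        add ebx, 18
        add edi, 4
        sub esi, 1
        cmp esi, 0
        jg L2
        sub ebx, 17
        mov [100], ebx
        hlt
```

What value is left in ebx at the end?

ebx=11
esi=6
edi=100
ebx=M[100]=23
ebx=23+18=41
edi=100+4=104
esi=6-1=5
cmp esi, 0  (cmp 5,0)
jg L2: taken
ebx=M[104]=13
ebx=13+18=31
edi=104+4=108
esi=5-1=4
cmp esi, 0  (cmp 4,0)
jg L2: taken
ebx=M[108]=4
ebx=4+18=22
edi=108+4=112
esi=4-1=3
cmp esi, 0  (cmp 3,0)
jg L2: taken
ebx=M[112]=22
ebx=22+18=40
edi=112+4=116
esi=3-1=2
cmp esi, 0  (cmp 2,0)
jg L2: taken
ebx=M[116]=4
ebx=4+18=22
edi=116+4=120
esi=2-1=1
cmp esi, 0  (cmp 1,0)
jg L2: taken
ebx=M[120]=19
ebx=19+18=37
edi=120+4=124
esi=1-1=0
cmp esi, 0  (cmp 0,0)
jg L2: not taken
ebx=37-17=20
mov [100], ebx → M[100]=20
halt.

20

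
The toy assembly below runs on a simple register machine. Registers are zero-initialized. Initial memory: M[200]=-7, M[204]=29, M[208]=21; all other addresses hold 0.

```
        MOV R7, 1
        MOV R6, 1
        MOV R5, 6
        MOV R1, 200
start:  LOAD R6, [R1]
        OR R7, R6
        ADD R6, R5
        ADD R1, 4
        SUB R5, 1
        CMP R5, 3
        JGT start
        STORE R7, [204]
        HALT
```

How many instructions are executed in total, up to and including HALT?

MOV R7, 1 → R7=1
MOV R6, 1 → R6=1
MOV R5, 6 → R5=6
MOV R1, 200 → R1=200
LOAD R6, [R1] → R6=M[200]=-7
OR R7, R6 → R7=1|(-7)=-7
ADD R6, R5 → R6=(-7)+6=-1
ADD R1, 4 → R1=200+4=204
SUB R5, 1 → R5=6-1=5
CMP R5, 3  (cmp 5,3)
JGT start: taken
LOAD R6, [R1] → R6=M[204]=29
OR R7, R6 → R7=(-7)|29=-3
ADD R6, R5 → R6=29+5=34
ADD R1, 4 → R1=204+4=208
SUB R5, 1 → R5=5-1=4
CMP R5, 3  (cmp 4,3)
JGT start: taken
LOAD R6, [R1] → R6=M[208]=21
OR R7, R6 → R7=(-3)|21=-3
ADD R6, R5 → R6=21+4=25
ADD R1, 4 → R1=208+4=212
SUB R5, 1 → R5=4-1=3
CMP R5, 3  (cmp 3,3)
JGT start: not taken
STORE R7, [204] → M[204]=-3
halt.
Total executed instructions: 27.

27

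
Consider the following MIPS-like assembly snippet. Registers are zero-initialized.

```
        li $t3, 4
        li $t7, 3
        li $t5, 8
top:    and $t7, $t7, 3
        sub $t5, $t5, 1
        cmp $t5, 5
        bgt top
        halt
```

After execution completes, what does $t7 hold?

3

li $t3, 4 → $t3=4
li $t7, 3 → $t7=3
li $t5, 8 → $t5=8
and $t7, $t7, 3 → $t7=3&3=3
sub $t5, $t5, 1 → $t5=8-1=7
cmp $t5, 5  (cmp 7,5)
bgt top: taken
and $t7, $t7, 3 → $t7=3&3=3
sub $t5, $t5, 1 → $t5=7-1=6
cmp $t5, 5  (cmp 6,5)
bgt top: taken
and $t7, $t7, 3 → $t7=3&3=3
sub $t5, $t5, 1 → $t5=6-1=5
cmp $t5, 5  (cmp 5,5)
bgt top: not taken
halt.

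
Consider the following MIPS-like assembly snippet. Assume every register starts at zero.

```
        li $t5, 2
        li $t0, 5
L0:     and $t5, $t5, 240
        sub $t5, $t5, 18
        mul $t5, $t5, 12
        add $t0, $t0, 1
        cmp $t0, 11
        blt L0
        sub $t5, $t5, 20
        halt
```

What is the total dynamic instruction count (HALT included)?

li $t5, 2 → $t5=2
li $t0, 5 → $t0=5
and $t5, $t5, 240 → $t5=2&240=0
sub $t5, $t5, 18 → $t5=0-18=-18
mul $t5, $t5, 12 → $t5=(-18)*12=-216
add $t0, $t0, 1 → $t0=5+1=6
cmp $t0, 11  (cmp 6,11)
blt L0: taken
and $t5, $t5, 240 → $t5=(-216)&240=32
sub $t5, $t5, 18 → $t5=32-18=14
mul $t5, $t5, 12 → $t5=14*12=168
add $t0, $t0, 1 → $t0=6+1=7
cmp $t0, 11  (cmp 7,11)
blt L0: taken
and $t5, $t5, 240 → $t5=168&240=160
sub $t5, $t5, 18 → $t5=160-18=142
mul $t5, $t5, 12 → $t5=142*12=1704
add $t0, $t0, 1 → $t0=7+1=8
cmp $t0, 11  (cmp 8,11)
blt L0: taken
and $t5, $t5, 240 → $t5=1704&240=160
sub $t5, $t5, 18 → $t5=160-18=142
mul $t5, $t5, 12 → $t5=142*12=1704
add $t0, $t0, 1 → $t0=8+1=9
cmp $t0, 11  (cmp 9,11)
blt L0: taken
and $t5, $t5, 240 → $t5=1704&240=160
sub $t5, $t5, 18 → $t5=160-18=142
mul $t5, $t5, 12 → $t5=142*12=1704
add $t0, $t0, 1 → $t0=9+1=10
cmp $t0, 11  (cmp 10,11)
blt L0: taken
and $t5, $t5, 240 → $t5=1704&240=160
sub $t5, $t5, 18 → $t5=160-18=142
mul $t5, $t5, 12 → $t5=142*12=1704
add $t0, $t0, 1 → $t0=10+1=11
cmp $t0, 11  (cmp 11,11)
blt L0: not taken
sub $t5, $t5, 20 → $t5=1704-20=1684
halt.
Total executed instructions: 40.

40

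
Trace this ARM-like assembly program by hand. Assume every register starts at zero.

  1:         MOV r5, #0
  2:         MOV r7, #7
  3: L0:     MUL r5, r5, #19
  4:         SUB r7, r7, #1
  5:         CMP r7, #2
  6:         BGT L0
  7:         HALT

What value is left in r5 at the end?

0

after MOV r5, #0: r5=0
after MOV r7, #7: r7=7
after MUL r5, r5, #19: r5=0*19=0
after SUB r7, r7, #1: r7=7-1=6
CMP r7, #2  (cmp 6,2)
BGT L0: taken
after MUL r5, r5, #19: r5=0*19=0
after SUB r7, r7, #1: r7=6-1=5
CMP r7, #2  (cmp 5,2)
BGT L0: taken
after MUL r5, r5, #19: r5=0*19=0
after SUB r7, r7, #1: r7=5-1=4
CMP r7, #2  (cmp 4,2)
BGT L0: taken
after MUL r5, r5, #19: r5=0*19=0
after SUB r7, r7, #1: r7=4-1=3
CMP r7, #2  (cmp 3,2)
BGT L0: taken
after MUL r5, r5, #19: r5=0*19=0
after SUB r7, r7, #1: r7=3-1=2
CMP r7, #2  (cmp 2,2)
BGT L0: not taken
halt.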